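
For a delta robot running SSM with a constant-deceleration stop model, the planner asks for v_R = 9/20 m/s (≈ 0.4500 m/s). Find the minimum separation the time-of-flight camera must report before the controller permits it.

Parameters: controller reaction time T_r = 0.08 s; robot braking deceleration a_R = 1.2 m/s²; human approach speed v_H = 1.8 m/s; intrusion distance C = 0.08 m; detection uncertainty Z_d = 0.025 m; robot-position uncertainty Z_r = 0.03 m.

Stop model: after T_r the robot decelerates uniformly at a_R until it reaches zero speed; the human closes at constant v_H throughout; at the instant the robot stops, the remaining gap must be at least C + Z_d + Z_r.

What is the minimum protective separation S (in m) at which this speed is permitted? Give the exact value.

stop time T_s = (9/20)/(6/5) = 0.3750 s
robot in T_r: 0.4500·0.0800 = 0.0360 m
robot covers 0.4500·0.3750 − ½·1.2000·0.3750² = 0.0844 m while stopping
human over T_r+T_s: 1.8000·(0.0800+0.3750) = 0.8190 m
residual clearance needed = 0.0800+0.0250+0.0300 = 0.1350 m
S_min ≈ 0.0360+0.0844+0.8190+0.1350  ⇒  S_min = 1719/1600 m

S_min = 1719/1600 m = 1.0744 m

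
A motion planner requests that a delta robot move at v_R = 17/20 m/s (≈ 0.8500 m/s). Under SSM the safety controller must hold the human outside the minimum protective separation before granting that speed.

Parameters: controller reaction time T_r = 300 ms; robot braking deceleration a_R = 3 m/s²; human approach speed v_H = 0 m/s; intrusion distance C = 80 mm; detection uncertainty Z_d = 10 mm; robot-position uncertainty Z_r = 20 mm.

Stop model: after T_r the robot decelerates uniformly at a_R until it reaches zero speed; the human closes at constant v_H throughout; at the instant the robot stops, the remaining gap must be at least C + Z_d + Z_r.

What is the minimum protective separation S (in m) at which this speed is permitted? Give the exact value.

T_s = v_R/a_R = (17/20)/3 = 0.2833 s
robot covers v_R·T_r = 0.8500·0.3000 = 0.2550 m before braking
robot under decel: 0.8500²/(2·3.0000) = 0.1204 m
person approaches 0.0000·(0.3000+0.2833) = 0.0000 m
residual clearance needed = 0.0800+0.0100+0.0200 = 0.1100 m
S_min ≈ 0.2550+0.1204+0.0000+0.1100  ⇒  S_min = 233/480 m

S_min = 233/480 m = 0.4854 m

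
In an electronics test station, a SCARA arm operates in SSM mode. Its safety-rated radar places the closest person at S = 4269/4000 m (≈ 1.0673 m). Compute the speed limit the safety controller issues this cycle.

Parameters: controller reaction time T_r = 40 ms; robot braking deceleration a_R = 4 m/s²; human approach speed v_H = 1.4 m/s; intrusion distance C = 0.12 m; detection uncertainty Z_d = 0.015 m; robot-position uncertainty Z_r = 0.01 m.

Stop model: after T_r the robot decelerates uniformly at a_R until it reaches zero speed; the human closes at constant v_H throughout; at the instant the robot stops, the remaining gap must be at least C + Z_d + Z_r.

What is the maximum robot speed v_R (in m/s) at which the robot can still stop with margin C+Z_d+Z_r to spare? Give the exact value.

v_R_max = 3/2 m/s = 1.5000 m/s

quadratic (1/8)·v² + (39/100)·v + (-693/800) = 0
  disc = (39/100)² − 4·(1/8)·(-693/800) = 23409/40000 ; √disc = 153/200
  v_R = (−(39/100) + 153/200) / (2·(1/8)) = 3/2 m/s
check:
T_s = v_R/a_R = (3/2)/4 = 0.3750 s
robot covers v_R·T_r = 1.5000·0.0400 = 0.0600 m before braking
robot under decel: 1.5000²/(2·4.0000) = 0.2812 m
person approaches 1.4000·(0.0400+0.3750) = 0.5810 m
residual clearance needed = 0.1200+0.0150+0.0100 = 0.1450 m
sum ≈ 0.0600+0.2812+0.5810+0.1450 ≈ 1.0673 m = S ✓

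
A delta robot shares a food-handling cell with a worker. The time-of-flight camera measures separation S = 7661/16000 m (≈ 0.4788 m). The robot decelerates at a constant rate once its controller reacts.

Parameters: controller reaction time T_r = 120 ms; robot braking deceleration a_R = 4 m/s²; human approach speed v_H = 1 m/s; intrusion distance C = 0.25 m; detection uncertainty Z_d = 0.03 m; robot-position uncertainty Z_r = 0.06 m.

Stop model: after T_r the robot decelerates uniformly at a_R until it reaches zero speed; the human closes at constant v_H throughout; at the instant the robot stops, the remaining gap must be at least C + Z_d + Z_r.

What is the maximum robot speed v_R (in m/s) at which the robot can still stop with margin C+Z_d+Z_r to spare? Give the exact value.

quadratic (1/8)·v² + (37/100)·v + (-301/16000) = 0
  disc = (37/100)² − 4·(1/8)·(-301/16000) = 23409/160000 ; √disc = 153/400
  v_R = (−(37/100) + 153/400) / (2·(1/8)) = 1/20 m/s
check:
T_s = v_R/a_R = (1/20)/4 = 0.0125 s
robot in T_r: 0.0500·0.1200 = 0.0060 m
robot under decel: 0.0500²/(2·4.0000) = 0.0003 m
person approaches 1.0000·(0.1200+0.0125) = 0.1325 m
residual clearance needed = 0.2500+0.0300+0.0600 = 0.3400 m
sum ≈ 0.0060+0.0003+0.1325+0.3400 ≈ 0.4788 m = S ✓

v_R_max = 1/20 m/s = 0.0500 m/s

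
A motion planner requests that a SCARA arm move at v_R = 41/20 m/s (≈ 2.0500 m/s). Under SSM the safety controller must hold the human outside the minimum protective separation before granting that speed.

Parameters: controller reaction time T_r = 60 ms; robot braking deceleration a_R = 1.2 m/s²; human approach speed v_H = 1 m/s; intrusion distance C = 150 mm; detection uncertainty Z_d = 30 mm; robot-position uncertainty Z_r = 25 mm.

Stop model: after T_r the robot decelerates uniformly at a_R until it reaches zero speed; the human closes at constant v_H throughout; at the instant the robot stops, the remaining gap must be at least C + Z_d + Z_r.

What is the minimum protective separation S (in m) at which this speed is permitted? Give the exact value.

S_min = 30779/8000 m = 3.8474 m

braking lasts T_s = (41/20)/(6/5) = 1.7083 s
robot in T_r: 2.0500·0.0600 = 0.1230 m
braking distance = 2.0500²/(2·1.2000) = 1.7510 m
person approaches 1.0000·(0.0600+1.7083) = 1.7683 m
C+Z_d+Z_r = 0.1500+0.0300+0.0250 = 0.2050 m
S_min ≈ 0.1230+1.7510+1.7683+0.2050  ⇒  S_min = 30779/8000 m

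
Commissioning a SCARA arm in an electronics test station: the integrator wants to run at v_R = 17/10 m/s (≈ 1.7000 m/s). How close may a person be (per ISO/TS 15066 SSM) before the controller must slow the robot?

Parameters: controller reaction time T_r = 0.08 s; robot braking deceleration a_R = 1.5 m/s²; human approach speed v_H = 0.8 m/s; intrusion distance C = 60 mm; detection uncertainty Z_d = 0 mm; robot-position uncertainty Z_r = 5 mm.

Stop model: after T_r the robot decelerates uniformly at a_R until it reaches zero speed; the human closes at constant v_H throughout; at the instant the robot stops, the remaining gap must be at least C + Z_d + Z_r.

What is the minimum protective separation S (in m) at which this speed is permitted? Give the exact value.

T_s = v_R/a_R = (17/10)/(3/2) = 1.1333 s
reaction-phase robot travel = 1.7000·0.0800 = 0.1360 m
robot covers 1.7000·1.1333 − ½·1.5000·1.1333² = 0.9633 m while stopping
human over T_r+T_s: 0.8000·(0.0800+1.1333) = 0.9707 m
residual clearance needed = 0.0600+0.0000+0.0050 = 0.0650 m
S_min ≈ 0.1360+0.9633+0.9707+0.0650  ⇒  S_min = 427/200 m

S_min = 427/200 m = 2.1350 m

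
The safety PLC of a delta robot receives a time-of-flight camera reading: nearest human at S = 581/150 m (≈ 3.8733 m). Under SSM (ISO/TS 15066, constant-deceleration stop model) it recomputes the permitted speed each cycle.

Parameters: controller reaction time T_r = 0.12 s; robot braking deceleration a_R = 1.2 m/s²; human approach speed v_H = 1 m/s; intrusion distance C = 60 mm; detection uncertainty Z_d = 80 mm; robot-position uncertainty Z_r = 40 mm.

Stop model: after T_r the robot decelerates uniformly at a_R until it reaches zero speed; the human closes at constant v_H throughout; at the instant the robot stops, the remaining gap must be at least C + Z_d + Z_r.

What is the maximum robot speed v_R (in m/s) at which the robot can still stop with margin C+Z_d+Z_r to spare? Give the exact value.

v_R_max = 2 m/s = 2.0000 m/s

at the boundary: (5/12)·v² + (143/150)·v + (-268/75) = 0
  disc = (143/150)² − 4·(5/12)·(-268/75) = 17161/2500 ; √disc = 131/50
  v_R = (−(143/150) + 131/50) / (2·(5/12)) = 2 m/s
check:
braking lasts T_s = 2/(6/5) = 1.6667 s
robot in T_r: 2.0000·0.1200 = 0.2400 m
robot under decel: 2.0000²/(2·1.2000) = 1.6667 m
human closes 1.0000·1.7867 = 1.7867 m
residual clearance needed = 0.0600+0.0800+0.0400 = 0.1800 m
sum ≈ 0.2400+1.6667+1.7867+0.1800 ≈ 3.8733 m = S ✓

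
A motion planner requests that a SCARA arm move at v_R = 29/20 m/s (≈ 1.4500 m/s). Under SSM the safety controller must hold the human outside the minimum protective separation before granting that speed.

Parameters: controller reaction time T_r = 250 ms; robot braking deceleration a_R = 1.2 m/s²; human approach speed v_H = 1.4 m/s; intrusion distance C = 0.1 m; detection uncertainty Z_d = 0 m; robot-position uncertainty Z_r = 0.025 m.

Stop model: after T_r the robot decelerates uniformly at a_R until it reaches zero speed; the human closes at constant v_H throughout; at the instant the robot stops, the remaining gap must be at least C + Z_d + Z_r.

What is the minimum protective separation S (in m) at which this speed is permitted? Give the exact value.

S_min = 3269/960 m = 3.4052 m

braking lasts T_s = (29/20)/(6/5) = 1.2083 s
reaction-phase robot travel = 1.4500·0.2500 = 0.3625 m
robot covers 1.4500·1.2083 − ½·1.2000·1.2083² = 0.8760 m while stopping
human closes 1.4000·1.4583 = 2.0417 m
C+Z_d+Z_r = 0.1000+0.0000+0.0250 = 0.1250 m
S_min ≈ 0.3625+0.8760+2.0417+0.1250  ⇒  S_min = 3269/960 m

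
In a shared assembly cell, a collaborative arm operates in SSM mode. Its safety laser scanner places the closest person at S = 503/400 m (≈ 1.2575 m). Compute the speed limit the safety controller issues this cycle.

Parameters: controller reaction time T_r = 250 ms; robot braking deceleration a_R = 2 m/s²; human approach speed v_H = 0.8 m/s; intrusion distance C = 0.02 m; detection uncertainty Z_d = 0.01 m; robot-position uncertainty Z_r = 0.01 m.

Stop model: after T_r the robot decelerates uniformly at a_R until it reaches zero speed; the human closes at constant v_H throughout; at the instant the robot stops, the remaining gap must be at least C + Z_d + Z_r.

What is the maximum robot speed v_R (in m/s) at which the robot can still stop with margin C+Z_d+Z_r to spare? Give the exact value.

quadratic (1/4)·v² + (13/20)·v + (-407/400) = 0
  disc = (13/20)² − 4·(1/4)·(-407/400) = 36/25 ; √disc = 6/5
  v_R = (−(13/20) + 6/5) / (2·(1/4)) = 11/10 m/s
check:
stop time T_s = (11/10)/2 = 0.5500 s
reaction-phase robot travel = 1.1000·0.2500 = 0.2750 m
robot under decel: 1.1000²/(2·2.0000) = 0.3025 m
person approaches 0.8000·(0.2500+0.5500) = 0.6400 m
residual clearance needed = 0.0200+0.0100+0.0100 = 0.0400 m
sum ≈ 0.2750+0.3025+0.6400+0.0400 ≈ 1.2575 m = S ✓

v_R_max = 11/10 m/s = 1.1000 m/s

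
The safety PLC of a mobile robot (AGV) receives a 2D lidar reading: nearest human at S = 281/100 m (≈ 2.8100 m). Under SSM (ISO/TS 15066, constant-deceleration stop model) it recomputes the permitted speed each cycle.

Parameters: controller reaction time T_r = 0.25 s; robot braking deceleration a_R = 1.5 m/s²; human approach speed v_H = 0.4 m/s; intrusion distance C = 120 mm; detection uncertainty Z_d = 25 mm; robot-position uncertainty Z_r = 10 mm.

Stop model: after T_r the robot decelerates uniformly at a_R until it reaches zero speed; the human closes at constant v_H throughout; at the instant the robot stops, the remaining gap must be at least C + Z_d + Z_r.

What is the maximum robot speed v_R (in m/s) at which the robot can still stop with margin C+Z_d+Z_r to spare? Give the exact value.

at the boundary: (1/3)·v² + (31/60)·v + (-511/200) = 0
  disc = (31/60)² − 4·(1/3)·(-511/200) = 529/144 ; √disc = 23/12
  v_R = (−(31/60) + 23/12) / (2·(1/3)) = 21/10 m/s
check:
T_s = v_R/a_R = (21/10)/(3/2) = 1.4000 s
reaction-phase robot travel = 2.1000·0.2500 = 0.5250 m
braking distance = 2.1000²/(2·1.5000) = 1.4700 m
human over T_r+T_s: 0.4000·(0.2500+1.4000) = 0.6600 m
residual clearance needed = 0.1200+0.0250+0.0100 = 0.1550 m
sum ≈ 0.5250+1.4700+0.6600+0.1550 ≈ 2.8100 m = S ✓

v_R_max = 21/10 m/s = 2.1000 m/s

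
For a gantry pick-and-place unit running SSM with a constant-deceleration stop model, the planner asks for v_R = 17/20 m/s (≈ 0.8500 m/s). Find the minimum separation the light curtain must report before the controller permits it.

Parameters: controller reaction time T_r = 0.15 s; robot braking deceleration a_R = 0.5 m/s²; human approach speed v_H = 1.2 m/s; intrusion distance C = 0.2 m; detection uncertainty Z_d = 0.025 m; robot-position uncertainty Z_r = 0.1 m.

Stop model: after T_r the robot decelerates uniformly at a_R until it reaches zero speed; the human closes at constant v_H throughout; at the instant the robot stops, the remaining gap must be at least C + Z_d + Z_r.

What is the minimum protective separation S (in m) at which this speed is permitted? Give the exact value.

S_min = 679/200 m = 3.3950 m

stop time T_s = (17/20)/(1/2) = 1.7000 s
robot covers v_R·T_r = 0.8500·0.1500 = 0.1275 m before braking
robot under decel: 0.8500²/(2·0.5000) = 0.7225 m
human over T_r+T_s: 1.2000·(0.1500+1.7000) = 2.2200 m
C+Z_d+Z_r = 0.2000+0.0250+0.1000 = 0.3250 m
S_min ≈ 0.1275+0.7225+2.2200+0.3250  ⇒  S_min = 679/200 m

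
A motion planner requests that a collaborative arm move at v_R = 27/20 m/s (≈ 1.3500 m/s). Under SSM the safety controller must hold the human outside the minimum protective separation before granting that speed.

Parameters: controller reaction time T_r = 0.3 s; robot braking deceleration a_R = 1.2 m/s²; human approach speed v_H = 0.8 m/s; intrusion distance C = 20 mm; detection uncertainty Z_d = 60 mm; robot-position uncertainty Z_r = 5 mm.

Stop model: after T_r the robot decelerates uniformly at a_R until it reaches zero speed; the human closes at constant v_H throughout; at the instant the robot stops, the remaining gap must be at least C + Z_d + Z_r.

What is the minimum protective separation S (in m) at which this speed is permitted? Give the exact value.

T_s = v_R/a_R = (27/20)/(6/5) = 1.1250 s
robot covers v_R·T_r = 1.3500·0.3000 = 0.4050 m before braking
robot covers 1.3500·1.1250 − ½·1.2000·1.1250² = 0.7594 m while stopping
person approaches 0.8000·(0.3000+1.1250) = 1.1400 m
C+Z_d+Z_r = 0.0200+0.0600+0.0050 = 0.0850 m
S_min ≈ 0.4050+0.7594+1.1400+0.0850  ⇒  S_min = 3823/1600 m

S_min = 3823/1600 m = 2.3894 m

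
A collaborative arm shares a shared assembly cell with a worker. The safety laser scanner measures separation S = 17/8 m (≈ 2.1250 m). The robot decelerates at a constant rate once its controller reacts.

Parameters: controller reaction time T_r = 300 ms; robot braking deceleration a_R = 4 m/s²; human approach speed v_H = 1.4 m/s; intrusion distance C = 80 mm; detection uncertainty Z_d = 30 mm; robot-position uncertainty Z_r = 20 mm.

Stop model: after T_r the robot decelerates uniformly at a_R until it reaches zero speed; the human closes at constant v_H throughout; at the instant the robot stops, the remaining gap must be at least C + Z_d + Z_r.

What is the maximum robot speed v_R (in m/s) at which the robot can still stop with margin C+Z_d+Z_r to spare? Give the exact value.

at the boundary: (1/8)·v² + (13/20)·v + (-63/40) = 0
  disc = (13/20)² − 4·(1/8)·(-63/40) = 121/100 ; √disc = 11/10
  v_R = (−(13/20) + 11/10) / (2·(1/8)) = 9/5 m/s
check:
stop time T_s = (9/5)/4 = 0.4500 s
reaction-phase robot travel = 1.8000·0.3000 = 0.5400 m
braking distance = 1.8000²/(2·4.0000) = 0.4050 m
human over T_r+T_s: 1.4000·(0.3000+0.4500) = 1.0500 m
margins: 0.0800+0.0300+0.0200 = 0.1300 m
sum ≈ 0.5400+0.4050+1.0500+0.1300 ≈ 2.1250 m = S ✓

v_R_max = 9/5 m/s = 1.8000 m/s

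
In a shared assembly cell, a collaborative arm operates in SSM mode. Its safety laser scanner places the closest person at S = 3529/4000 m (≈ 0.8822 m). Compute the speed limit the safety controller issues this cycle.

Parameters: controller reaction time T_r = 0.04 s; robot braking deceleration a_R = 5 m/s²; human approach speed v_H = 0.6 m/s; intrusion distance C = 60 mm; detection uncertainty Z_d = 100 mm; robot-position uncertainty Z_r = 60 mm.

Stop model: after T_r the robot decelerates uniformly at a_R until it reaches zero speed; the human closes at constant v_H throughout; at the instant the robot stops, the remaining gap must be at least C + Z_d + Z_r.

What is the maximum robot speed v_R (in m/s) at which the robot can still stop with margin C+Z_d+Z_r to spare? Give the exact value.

at the boundary: (1/10)·v² + (4/25)·v + (-2553/4000) = 0
  disc = (4/25)² − 4·(1/10)·(-2553/4000) = 2809/10000 ; √disc = 53/100
  v_R = (−(4/25) + 53/100) / (2·(1/10)) = 37/20 m/s
check:
T_s = v_R/a_R = (37/20)/5 = 0.3700 s
robot in T_r: 1.8500·0.0400 = 0.0740 m
braking distance = 1.8500²/(2·5.0000) = 0.3422 m
human closes 0.6000·0.4100 = 0.2460 m
residual clearance needed = 0.0600+0.1000+0.0600 = 0.2200 m
sum ≈ 0.0740+0.3422+0.2460+0.2200 ≈ 0.8822 m = S ✓

v_R_max = 37/20 m/s = 1.8500 m/s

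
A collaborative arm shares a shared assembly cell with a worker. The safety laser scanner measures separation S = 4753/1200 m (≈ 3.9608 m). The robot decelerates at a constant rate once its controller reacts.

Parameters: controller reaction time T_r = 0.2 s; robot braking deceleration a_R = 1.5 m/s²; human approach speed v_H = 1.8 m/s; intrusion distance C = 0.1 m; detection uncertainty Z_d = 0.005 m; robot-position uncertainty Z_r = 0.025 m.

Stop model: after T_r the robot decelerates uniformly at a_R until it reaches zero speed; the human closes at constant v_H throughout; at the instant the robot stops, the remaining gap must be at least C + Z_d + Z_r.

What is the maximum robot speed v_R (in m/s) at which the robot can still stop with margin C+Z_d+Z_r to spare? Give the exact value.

v_R_max = 7/4 m/s = 1.7500 m/s

collect terms ⇒ (1/3)·v_R² + (7/5)·v_R + (-833/240) = 0
  disc = (7/5)² − 4·(1/3)·(-833/240) = 5929/900 ; √disc = 77/30
  v_R = (−(7/5) + 77/30) / (2·(1/3)) = 7/4 m/s
check:
stop time T_s = (7/4)/(3/2) = 1.1667 s
robot in T_r: 1.7500·0.2000 = 0.3500 m
robot under decel: 1.7500²/(2·1.5000) = 1.0208 m
human over T_r+T_s: 1.8000·(0.2000+1.1667) = 2.4600 m
C+Z_d+Z_r = 0.1000+0.0050+0.0250 = 0.1300 m
sum ≈ 0.3500+1.0208+2.4600+0.1300 ≈ 3.9608 m = S ✓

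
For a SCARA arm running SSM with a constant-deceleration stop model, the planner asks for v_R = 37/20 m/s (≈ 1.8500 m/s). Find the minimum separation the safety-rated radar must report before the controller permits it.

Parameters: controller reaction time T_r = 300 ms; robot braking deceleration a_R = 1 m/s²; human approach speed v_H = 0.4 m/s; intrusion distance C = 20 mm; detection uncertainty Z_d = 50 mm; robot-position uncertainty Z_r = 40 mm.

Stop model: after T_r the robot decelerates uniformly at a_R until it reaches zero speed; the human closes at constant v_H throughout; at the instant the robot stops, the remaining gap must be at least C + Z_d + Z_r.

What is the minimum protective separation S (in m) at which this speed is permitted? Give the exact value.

braking lasts T_s = (37/20)/1 = 1.8500 s
robot covers v_R·T_r = 1.8500·0.3000 = 0.5550 m before braking
robot under decel: 1.8500²/(2·1.0000) = 1.7112 m
human closes 0.4000·2.1500 = 0.8600 m
C+Z_d+Z_r = 0.0200+0.0500+0.0400 = 0.1100 m
S_min ≈ 0.5550+1.7112+0.8600+0.1100  ⇒  S_min = 2589/800 m

S_min = 2589/800 m = 3.2363 m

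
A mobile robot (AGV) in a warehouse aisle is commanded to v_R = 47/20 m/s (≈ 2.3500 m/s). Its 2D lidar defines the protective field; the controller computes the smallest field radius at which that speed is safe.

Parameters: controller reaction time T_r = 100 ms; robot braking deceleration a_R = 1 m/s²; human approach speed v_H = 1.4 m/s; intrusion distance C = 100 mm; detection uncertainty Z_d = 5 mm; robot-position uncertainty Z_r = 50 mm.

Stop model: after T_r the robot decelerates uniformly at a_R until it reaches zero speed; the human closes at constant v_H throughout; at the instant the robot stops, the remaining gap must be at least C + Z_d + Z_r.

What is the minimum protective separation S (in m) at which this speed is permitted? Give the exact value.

S_min = 1053/160 m = 6.5812 m

braking lasts T_s = (47/20)/1 = 2.3500 s
robot covers v_R·T_r = 2.3500·0.1000 = 0.2350 m before braking
robot under decel: 2.3500²/(2·1.0000) = 2.7612 m
human over T_r+T_s: 1.4000·(0.1000+2.3500) = 3.4300 m
residual clearance needed = 0.1000+0.0050+0.0500 = 0.1550 m
S_min ≈ 0.2350+2.7612+3.4300+0.1550  ⇒  S_min = 1053/160 m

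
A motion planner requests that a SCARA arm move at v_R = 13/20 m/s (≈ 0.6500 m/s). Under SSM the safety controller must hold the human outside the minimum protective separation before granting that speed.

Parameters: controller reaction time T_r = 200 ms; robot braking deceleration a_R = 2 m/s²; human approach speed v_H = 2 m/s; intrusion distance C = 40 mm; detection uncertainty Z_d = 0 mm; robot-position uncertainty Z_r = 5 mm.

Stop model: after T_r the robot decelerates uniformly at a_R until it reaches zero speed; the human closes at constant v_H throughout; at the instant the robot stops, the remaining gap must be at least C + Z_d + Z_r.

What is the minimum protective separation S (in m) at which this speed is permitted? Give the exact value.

S_min = 2129/1600 m = 1.3306 m

braking lasts T_s = (13/20)/2 = 0.3250 s
robot in T_r: 0.6500·0.2000 = 0.1300 m
robot under decel: 0.6500²/(2·2.0000) = 0.1056 m
human closes 2.0000·0.5250 = 1.0500 m
margins: 0.0400+0.0000+0.0050 = 0.0450 m
S_min ≈ 0.1300+0.1056+1.0500+0.0450  ⇒  S_min = 2129/1600 m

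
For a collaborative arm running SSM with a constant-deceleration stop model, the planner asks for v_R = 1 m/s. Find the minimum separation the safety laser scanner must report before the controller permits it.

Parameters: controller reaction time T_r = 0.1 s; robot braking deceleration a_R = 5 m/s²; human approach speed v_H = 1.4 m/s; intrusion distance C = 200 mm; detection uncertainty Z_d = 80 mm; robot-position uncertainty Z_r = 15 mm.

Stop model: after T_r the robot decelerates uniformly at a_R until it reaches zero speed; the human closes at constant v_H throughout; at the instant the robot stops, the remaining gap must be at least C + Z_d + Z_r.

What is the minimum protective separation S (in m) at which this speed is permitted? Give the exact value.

S_min = 183/200 m = 0.9150 m

braking lasts T_s = 1/5 = 0.2000 s
robot covers v_R·T_r = 1.0000·0.1000 = 0.1000 m before braking
robot under decel: 1.0000²/(2·5.0000) = 0.1000 m
person approaches 1.4000·(0.1000+0.2000) = 0.4200 m
residual clearance needed = 0.2000+0.0800+0.0150 = 0.2950 m
S_min ≈ 0.1000+0.1000+0.4200+0.2950  ⇒  S_min = 183/200 m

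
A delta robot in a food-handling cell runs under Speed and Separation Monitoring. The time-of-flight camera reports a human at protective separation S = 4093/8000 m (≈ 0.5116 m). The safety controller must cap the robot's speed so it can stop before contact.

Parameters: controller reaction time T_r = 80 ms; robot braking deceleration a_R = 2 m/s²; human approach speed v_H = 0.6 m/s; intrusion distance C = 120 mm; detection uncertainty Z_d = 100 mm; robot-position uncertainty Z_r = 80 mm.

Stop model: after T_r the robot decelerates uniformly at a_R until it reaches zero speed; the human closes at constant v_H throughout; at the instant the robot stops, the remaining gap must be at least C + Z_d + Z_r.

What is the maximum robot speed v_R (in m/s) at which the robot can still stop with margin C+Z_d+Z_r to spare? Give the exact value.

collect terms ⇒ (1/4)·v_R² + (19/50)·v_R + (-1309/8000) = 0
  disc = (19/50)² − 4·(1/4)·(-1309/8000) = 12321/40000 ; √disc = 111/200
  v_R = (−(19/50) + 111/200) / (2·(1/4)) = 7/20 m/s
check:
T_s = v_R/a_R = (7/20)/2 = 0.1750 s
robot in T_r: 0.3500·0.0800 = 0.0280 m
robot under decel: 0.3500²/(2·2.0000) = 0.0306 m
human over T_r+T_s: 0.6000·(0.0800+0.1750) = 0.1530 m
C+Z_d+Z_r = 0.1200+0.1000+0.0800 = 0.3000 m
sum ≈ 0.0280+0.0306+0.1530+0.3000 ≈ 0.5116 m = S ✓

v_R_max = 7/20 m/s = 0.3500 m/s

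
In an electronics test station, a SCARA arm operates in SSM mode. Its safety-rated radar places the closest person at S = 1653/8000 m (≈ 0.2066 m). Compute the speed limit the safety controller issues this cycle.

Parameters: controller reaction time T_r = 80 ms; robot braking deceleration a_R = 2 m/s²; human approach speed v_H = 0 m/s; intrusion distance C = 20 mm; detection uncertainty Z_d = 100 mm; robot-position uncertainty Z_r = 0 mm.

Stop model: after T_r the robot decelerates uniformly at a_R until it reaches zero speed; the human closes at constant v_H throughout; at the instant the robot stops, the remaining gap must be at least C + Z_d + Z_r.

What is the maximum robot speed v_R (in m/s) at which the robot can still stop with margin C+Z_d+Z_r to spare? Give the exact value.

collect terms ⇒ (1/4)·v_R² + (2/25)·v_R + (-693/8000) = 0
  disc = (2/25)² − 4·(1/4)·(-693/8000) = 3721/40000 ; √disc = 61/200
  v_R = (−(2/25) + 61/200) / (2·(1/4)) = 9/20 m/s
check:
braking lasts T_s = (9/20)/2 = 0.2250 s
robot in T_r: 0.4500·0.0800 = 0.0360 m
braking distance = 0.4500²/(2·2.0000) = 0.0506 m
human over T_r+T_s: 0.0000·(0.0800+0.2250) = 0.0000 m
residual clearance needed = 0.0200+0.1000+0.0000 = 0.1200 m
sum ≈ 0.0360+0.0506+0.0000+0.1200 ≈ 0.2066 m = S ✓

v_R_max = 9/20 m/s = 0.4500 m/s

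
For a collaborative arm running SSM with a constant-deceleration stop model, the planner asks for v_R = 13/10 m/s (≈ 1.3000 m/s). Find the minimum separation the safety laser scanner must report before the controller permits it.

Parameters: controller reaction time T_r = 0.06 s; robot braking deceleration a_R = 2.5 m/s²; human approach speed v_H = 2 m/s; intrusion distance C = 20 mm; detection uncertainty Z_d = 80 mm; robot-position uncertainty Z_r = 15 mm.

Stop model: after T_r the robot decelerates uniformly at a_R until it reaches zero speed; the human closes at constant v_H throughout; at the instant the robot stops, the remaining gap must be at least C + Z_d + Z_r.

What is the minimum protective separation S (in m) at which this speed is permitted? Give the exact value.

S_min = 1691/1000 m = 1.6910 m

stop time T_s = (13/10)/(5/2) = 0.5200 s
reaction-phase robot travel = 1.3000·0.0600 = 0.0780 m
robot under decel: 1.3000²/(2·2.5000) = 0.3380 m
person approaches 2.0000·(0.0600+0.5200) = 1.1600 m
margins: 0.0200+0.0800+0.0150 = 0.1150 m
S_min ≈ 0.0780+0.3380+1.1600+0.1150  ⇒  S_min = 1691/1000 m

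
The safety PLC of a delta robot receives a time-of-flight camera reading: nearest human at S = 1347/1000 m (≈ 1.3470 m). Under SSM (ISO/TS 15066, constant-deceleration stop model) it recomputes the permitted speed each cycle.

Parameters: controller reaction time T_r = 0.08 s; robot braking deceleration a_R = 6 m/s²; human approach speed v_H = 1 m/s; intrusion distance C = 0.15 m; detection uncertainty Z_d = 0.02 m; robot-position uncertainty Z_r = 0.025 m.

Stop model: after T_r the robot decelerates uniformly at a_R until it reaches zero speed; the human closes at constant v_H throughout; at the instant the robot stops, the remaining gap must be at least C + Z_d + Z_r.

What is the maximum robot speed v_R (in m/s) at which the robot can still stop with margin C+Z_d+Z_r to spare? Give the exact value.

at the boundary: (1/12)·v² + (37/150)·v + (-134/125) = 0
  disc = (37/150)² − 4·(1/12)·(-134/125) = 9409/22500 ; √disc = 97/150
  v_R = (−(37/150) + 97/150) / (2·(1/12)) = 12/5 m/s
check:
braking lasts T_s = (12/5)/6 = 0.4000 s
robot in T_r: 2.4000·0.0800 = 0.1920 m
robot covers 2.4000·0.4000 − ½·6.0000·0.4000² = 0.4800 m while stopping
person approaches 1.0000·(0.0800+0.4000) = 0.4800 m
residual clearance needed = 0.1500+0.0200+0.0250 = 0.1950 m
sum ≈ 0.1920+0.4800+0.4800+0.1950 ≈ 1.3470 m = S ✓

v_R_max = 12/5 m/s = 2.4000 m/s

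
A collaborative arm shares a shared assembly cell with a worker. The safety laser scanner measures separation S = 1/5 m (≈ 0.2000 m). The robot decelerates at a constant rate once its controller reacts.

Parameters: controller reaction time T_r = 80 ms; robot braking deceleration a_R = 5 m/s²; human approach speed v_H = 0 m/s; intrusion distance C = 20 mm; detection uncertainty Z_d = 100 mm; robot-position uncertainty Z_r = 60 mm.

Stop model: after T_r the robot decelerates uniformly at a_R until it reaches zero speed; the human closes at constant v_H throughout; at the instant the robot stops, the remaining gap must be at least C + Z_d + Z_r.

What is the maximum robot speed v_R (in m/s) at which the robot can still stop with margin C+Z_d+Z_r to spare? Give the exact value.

at the boundary: (1/10)·v² + (2/25)·v + (-1/50) = 0
  disc = (2/25)² − 4·(1/10)·(-1/50) = 9/625 ; √disc = 3/25
  v_R = (−(2/25) + 3/25) / (2·(1/10)) = 1/5 m/s
check:
stop time T_s = (1/5)/5 = 0.0400 s
robot covers v_R·T_r = 0.2000·0.0800 = 0.0160 m before braking
robot under decel: 0.2000²/(2·5.0000) = 0.0040 m
human closes 0.0000·0.1200 = 0.0000 m
residual clearance needed = 0.0200+0.1000+0.0600 = 0.1800 m
sum ≈ 0.0160+0.0040+0.0000+0.1800 ≈ 0.2000 m = S ✓

v_R_max = 1/5 m/s = 0.2000 m/s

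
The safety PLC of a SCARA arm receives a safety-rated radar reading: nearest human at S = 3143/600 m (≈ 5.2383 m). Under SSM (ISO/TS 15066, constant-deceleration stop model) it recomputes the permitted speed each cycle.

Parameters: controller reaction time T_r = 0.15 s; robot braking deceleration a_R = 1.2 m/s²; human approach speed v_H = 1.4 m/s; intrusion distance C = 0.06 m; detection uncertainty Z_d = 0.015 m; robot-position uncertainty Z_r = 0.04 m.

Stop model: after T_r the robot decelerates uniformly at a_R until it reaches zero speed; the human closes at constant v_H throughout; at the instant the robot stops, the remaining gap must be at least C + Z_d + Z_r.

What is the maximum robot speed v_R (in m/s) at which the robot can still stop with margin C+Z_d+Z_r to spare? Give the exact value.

collect terms ⇒ (5/12)·v_R² + (79/60)·v_R + (-737/150) = 0
  disc = (79/60)² − 4·(5/12)·(-737/150) = 3969/400 ; √disc = 63/20
  v_R = (−(79/60) + 63/20) / (2·(5/12)) = 11/5 m/s
check:
stop time T_s = (11/5)/(6/5) = 1.8333 s
robot covers v_R·T_r = 2.2000·0.1500 = 0.3300 m before braking
robot covers 2.2000·1.8333 − ½·1.2000·1.8333² = 2.0167 m while stopping
person approaches 1.4000·(0.1500+1.8333) = 2.7767 m
margins: 0.0600+0.0150+0.0400 = 0.1150 m
sum ≈ 0.3300+2.0167+2.7767+0.1150 ≈ 5.2383 m = S ✓

v_R_max = 11/5 m/s = 2.2000 m/s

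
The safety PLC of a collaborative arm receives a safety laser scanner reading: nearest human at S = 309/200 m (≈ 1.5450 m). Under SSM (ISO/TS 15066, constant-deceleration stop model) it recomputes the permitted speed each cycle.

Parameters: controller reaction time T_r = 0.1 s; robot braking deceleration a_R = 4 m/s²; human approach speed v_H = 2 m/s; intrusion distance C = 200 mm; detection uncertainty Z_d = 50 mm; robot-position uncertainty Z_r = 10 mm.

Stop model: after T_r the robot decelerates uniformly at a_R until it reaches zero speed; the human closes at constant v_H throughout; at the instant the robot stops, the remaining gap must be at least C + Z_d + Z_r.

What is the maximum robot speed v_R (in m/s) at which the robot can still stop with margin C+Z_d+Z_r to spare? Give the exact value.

v_R_max = 7/5 m/s = 1.4000 m/s

quadratic (1/8)·v² + (3/5)·v + (-217/200) = 0
  disc = (3/5)² − 4·(1/8)·(-217/200) = 361/400 ; √disc = 19/20
  v_R = (−(3/5) + 19/20) / (2·(1/8)) = 7/5 m/s
check:
stop time T_s = (7/5)/4 = 0.3500 s
reaction-phase robot travel = 1.4000·0.1000 = 0.1400 m
braking distance = 1.4000²/(2·4.0000) = 0.2450 m
human over T_r+T_s: 2.0000·(0.1000+0.3500) = 0.9000 m
residual clearance needed = 0.2000+0.0500+0.0100 = 0.2600 m
sum ≈ 0.1400+0.2450+0.9000+0.2600 ≈ 1.5450 m = S ✓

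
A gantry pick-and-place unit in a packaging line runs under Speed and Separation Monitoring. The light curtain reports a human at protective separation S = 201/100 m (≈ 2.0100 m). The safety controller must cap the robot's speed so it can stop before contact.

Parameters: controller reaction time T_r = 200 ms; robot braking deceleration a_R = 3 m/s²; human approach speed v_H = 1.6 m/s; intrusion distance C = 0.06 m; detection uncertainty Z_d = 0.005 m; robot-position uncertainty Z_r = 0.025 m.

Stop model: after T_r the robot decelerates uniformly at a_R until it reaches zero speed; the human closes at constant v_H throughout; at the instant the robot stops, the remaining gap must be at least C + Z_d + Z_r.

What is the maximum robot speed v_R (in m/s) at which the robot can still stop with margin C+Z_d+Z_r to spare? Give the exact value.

at the boundary: (1/6)·v² + (11/15)·v + (-8/5) = 0
  disc = (11/15)² − 4·(1/6)·(-8/5) = 361/225 ; √disc = 19/15
  v_R = (−(11/15) + 19/15) / (2·(1/6)) = 8/5 m/s
check:
stop time T_s = (8/5)/3 = 0.5333 s
robot covers v_R·T_r = 1.6000·0.2000 = 0.3200 m before braking
robot covers 1.6000·0.5333 − ½·3.0000·0.5333² = 0.4267 m while stopping
human closes 1.6000·0.7333 = 1.1733 m
C+Z_d+Z_r = 0.0600+0.0050+0.0250 = 0.0900 m
sum ≈ 0.3200+0.4267+1.1733+0.0900 ≈ 2.0100 m = S ✓

v_R_max = 8/5 m/s = 1.6000 m/s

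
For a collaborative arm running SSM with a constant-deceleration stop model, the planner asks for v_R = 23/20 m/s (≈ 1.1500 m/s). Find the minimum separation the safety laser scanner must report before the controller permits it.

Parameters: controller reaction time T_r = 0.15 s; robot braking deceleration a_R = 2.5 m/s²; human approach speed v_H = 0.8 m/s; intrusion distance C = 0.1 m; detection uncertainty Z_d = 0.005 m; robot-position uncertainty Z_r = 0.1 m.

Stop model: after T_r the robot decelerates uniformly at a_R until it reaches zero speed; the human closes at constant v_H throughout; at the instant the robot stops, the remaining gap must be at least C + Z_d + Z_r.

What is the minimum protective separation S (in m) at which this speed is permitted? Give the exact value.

braking lasts T_s = (23/20)/(5/2) = 0.4600 s
reaction-phase robot travel = 1.1500·0.1500 = 0.1725 m
braking distance = 1.1500²/(2·2.5000) = 0.2645 m
human closes 0.8000·0.6100 = 0.4880 m
residual clearance needed = 0.1000+0.0050+0.1000 = 0.2050 m
S_min ≈ 0.1725+0.2645+0.4880+0.2050  ⇒  S_min = 113/100 m

S_min = 113/100 m = 1.1300 m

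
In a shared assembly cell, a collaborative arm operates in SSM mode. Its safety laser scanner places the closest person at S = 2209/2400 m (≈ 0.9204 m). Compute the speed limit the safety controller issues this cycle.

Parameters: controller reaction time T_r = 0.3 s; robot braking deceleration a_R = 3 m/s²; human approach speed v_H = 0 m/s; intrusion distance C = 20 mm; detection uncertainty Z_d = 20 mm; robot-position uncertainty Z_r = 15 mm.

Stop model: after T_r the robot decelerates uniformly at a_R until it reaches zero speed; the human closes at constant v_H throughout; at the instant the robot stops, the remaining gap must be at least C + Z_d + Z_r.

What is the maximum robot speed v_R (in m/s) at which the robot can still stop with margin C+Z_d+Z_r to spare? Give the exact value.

v_R_max = 31/20 m/s = 1.5500 m/s

collect terms ⇒ (1/6)·v_R² + (3/10)·v_R + (-2077/2400) = 0
  disc = (3/10)² − 4·(1/6)·(-2077/2400) = 2401/3600 ; √disc = 49/60
  v_R = (−(3/10) + 49/60) / (2·(1/6)) = 31/20 m/s
check:
stop time T_s = (31/20)/3 = 0.5167 s
reaction-phase robot travel = 1.5500·0.3000 = 0.4650 m
robot covers 1.5500·0.5167 − ½·3.0000·0.5167² = 0.4004 m while stopping
human closes 0.0000·0.8167 = 0.0000 m
C+Z_d+Z_r = 0.0200+0.0200+0.0150 = 0.0550 m
sum ≈ 0.4650+0.4004+0.0000+0.0550 ≈ 0.9204 m = S ✓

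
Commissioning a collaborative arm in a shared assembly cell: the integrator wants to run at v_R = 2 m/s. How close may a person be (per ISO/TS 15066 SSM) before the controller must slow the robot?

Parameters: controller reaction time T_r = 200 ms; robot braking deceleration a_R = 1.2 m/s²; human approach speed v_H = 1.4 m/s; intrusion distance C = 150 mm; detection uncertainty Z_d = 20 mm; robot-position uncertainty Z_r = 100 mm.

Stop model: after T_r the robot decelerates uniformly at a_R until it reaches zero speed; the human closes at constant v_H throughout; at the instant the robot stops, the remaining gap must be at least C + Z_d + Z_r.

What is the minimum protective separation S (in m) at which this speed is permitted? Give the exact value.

S_min = 99/20 m = 4.9500 m

braking lasts T_s = 2/(6/5) = 1.6667 s
robot covers v_R·T_r = 2.0000·0.2000 = 0.4000 m before braking
robot covers 2.0000·1.6667 − ½·1.2000·1.6667² = 1.6667 m while stopping
human over T_r+T_s: 1.4000·(0.2000+1.6667) = 2.6133 m
C+Z_d+Z_r = 0.1500+0.0200+0.1000 = 0.2700 m
S_min ≈ 0.4000+1.6667+2.6133+0.2700  ⇒  S_min = 99/20 m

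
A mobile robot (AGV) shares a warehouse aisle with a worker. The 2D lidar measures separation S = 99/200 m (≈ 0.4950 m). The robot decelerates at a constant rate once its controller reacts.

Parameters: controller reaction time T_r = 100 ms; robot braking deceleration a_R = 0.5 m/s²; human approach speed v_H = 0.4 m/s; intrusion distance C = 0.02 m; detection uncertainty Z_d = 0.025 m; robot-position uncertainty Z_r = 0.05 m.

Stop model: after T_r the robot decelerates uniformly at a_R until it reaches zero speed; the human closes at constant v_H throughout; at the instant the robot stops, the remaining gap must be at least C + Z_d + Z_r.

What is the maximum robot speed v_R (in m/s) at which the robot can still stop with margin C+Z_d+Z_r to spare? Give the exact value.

collect terms ⇒ (1)·v_R² + (9/10)·v_R + (-9/25) = 0
  disc = (9/10)² − 4·(1)·(-9/25) = 9/4 ; √disc = 3/2
  v_R = (−(9/10) + 3/2) / (2·(1)) = 3/10 m/s
check:
stop time T_s = (3/10)/(1/2) = 0.6000 s
robot covers v_R·T_r = 0.3000·0.1000 = 0.0300 m before braking
robot covers 0.3000·0.6000 − ½·0.5000·0.6000² = 0.0900 m while stopping
person approaches 0.4000·(0.1000+0.6000) = 0.2800 m
residual clearance needed = 0.0200+0.0250+0.0500 = 0.0950 m
sum ≈ 0.0300+0.0900+0.2800+0.0950 ≈ 0.4950 m = S ✓

v_R_max = 3/10 m/s = 0.3000 m/s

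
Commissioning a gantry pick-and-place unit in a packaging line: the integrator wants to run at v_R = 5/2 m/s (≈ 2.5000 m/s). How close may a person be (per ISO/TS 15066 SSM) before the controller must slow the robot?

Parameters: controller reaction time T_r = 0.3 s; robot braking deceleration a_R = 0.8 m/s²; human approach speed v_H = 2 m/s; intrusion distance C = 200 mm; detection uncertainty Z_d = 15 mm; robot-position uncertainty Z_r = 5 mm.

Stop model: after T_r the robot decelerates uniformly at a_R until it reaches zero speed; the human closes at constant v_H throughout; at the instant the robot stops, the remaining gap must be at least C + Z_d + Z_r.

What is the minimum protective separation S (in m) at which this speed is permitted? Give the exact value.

S_min = 9381/800 m = 11.7263 m

braking lasts T_s = (5/2)/(4/5) = 3.1250 s
robot covers v_R·T_r = 2.5000·0.3000 = 0.7500 m before braking
robot covers 2.5000·3.1250 − ½·0.8000·3.1250² = 3.9062 m while stopping
human closes 2.0000·3.4250 = 6.8500 m
margins: 0.2000+0.0150+0.0050 = 0.2200 m
S_min ≈ 0.7500+3.9062+6.8500+0.2200  ⇒  S_min = 9381/800 m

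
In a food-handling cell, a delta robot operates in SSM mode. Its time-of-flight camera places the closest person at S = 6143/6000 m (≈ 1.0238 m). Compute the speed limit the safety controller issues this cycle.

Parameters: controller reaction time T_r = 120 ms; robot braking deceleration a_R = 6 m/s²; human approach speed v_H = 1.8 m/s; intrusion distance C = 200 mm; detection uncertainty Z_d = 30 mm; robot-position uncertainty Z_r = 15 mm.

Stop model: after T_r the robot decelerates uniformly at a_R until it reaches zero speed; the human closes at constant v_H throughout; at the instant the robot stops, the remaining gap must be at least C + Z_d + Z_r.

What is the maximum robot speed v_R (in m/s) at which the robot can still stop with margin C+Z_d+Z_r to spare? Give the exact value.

v_R_max = 11/10 m/s = 1.1000 m/s

collect terms ⇒ (1/12)·v_R² + (21/50)·v_R + (-3377/6000) = 0
  disc = (21/50)² − 4·(1/12)·(-3377/6000) = 32761/90000 ; √disc = 181/300
  v_R = (−(21/50) + 181/300) / (2·(1/12)) = 11/10 m/s
check:
stop time T_s = (11/10)/6 = 0.1833 s
reaction-phase robot travel = 1.1000·0.1200 = 0.1320 m
robot covers 1.1000·0.1833 − ½·6.0000·0.1833² = 0.1008 m while stopping
person approaches 1.8000·(0.1200+0.1833) = 0.5460 m
residual clearance needed = 0.2000+0.0300+0.0150 = 0.2450 m
sum ≈ 0.1320+0.1008+0.5460+0.2450 ≈ 1.0238 m = S ✓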